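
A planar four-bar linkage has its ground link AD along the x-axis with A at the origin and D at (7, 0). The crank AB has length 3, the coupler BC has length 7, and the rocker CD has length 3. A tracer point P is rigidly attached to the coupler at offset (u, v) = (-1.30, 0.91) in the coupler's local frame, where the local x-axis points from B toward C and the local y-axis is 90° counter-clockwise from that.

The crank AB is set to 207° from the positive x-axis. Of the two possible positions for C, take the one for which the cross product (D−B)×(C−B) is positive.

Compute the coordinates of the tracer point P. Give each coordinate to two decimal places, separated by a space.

A=(0,0), D=(7.00,0)
B = A + 3.00·(cos207°, sin207°) = (-2.6730, -1.3620)
|BD| = 9.7684
circle(B,7.00) ∩ circle(D,3.00): a=6.9316, h=0.9760
  candidates: C₊=(4.0548,0.5709) cross=9.534; C₋=(4.3270,-1.3620) cross=-9.534
  mode + wants cross > 0 → take C=(4.0548,0.5709) (cross=9.534)
ex = (C−B)/|BC| = (0.9611,0.2761); ey = (-0.2761,0.9611)
P = B + -1.30·ex + 0.91·ey = (-4.1738,-0.8463)

-4.17 -0.85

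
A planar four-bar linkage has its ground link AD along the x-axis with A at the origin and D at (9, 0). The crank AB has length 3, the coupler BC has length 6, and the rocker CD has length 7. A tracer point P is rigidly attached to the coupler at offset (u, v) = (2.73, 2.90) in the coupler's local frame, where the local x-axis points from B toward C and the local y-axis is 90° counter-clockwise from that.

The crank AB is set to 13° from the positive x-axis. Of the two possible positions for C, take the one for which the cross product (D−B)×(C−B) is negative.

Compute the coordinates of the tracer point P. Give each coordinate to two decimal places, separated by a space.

6.37 -1.33

A=(0,0), D=(9.00,0)
B = A + 3.00·(cos13°, sin13°) = (2.9231, 0.6749)
|BD| = 6.1142
circle(B,6.00) ∩ circle(D,7.00): a=1.9940, h=5.6590
  candidates: C₊=(5.5296,6.0791) cross=34.600; C₋=(4.2804,-5.1696) cross=-34.600
  mode - wants cross < 0 → take C=(4.2804,-5.1696) (cross=-34.600)
ex = (C−B)/|BC| = (0.2262,-0.9741); ey = (0.9741,0.2262)
P = B + 2.73·ex + 2.90·ey = (6.3655,-1.3284)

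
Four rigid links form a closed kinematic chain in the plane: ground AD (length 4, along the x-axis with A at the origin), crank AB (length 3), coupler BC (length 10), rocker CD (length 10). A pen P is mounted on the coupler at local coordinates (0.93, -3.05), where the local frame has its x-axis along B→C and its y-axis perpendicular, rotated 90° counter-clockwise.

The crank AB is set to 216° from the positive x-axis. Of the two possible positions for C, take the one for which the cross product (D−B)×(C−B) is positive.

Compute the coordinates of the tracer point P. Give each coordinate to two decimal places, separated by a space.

0.68 -1.06

A=(0,0), D=(4.00,0)
B = A + 3.00·(cos216°, sin216°) = (-2.4271, -1.7634)
|BD| = 6.6646
circle(B,10.00) ∩ circle(D,10.00): a=3.3323, h=9.4285
  candidates: C₊=(-1.7082,8.2108) cross=62.837; C₋=(3.2811,-9.9741) cross=-62.837
  mode + wants cross > 0 → take C=(-1.7082,8.2108) (cross=62.837)
ex = (C−B)/|BC| = (0.0719,0.9974); ey = (-0.9974,0.0719)
P = B + 0.93·ex + -3.05·ey = (0.6819,-1.0550)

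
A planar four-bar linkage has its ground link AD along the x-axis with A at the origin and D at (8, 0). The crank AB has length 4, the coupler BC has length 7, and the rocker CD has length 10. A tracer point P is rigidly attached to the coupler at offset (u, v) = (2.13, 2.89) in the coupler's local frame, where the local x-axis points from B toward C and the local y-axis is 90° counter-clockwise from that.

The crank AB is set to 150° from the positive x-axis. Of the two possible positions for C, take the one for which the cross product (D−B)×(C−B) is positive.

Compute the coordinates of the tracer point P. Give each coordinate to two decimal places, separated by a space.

A=(0,0), D=(8.00,0)
B = A + 4.00·(cos150°, sin150°) = (-3.4641, 2.0000)
|BD| = 11.6373
circle(B,7.00) ∩ circle(D,10.00): a=3.6274, h=5.9868
  candidates: C₊=(1.1382,7.2743) cross=69.670; C₋=(-0.9196,-4.5212) cross=-69.670
  mode + wants cross > 0 → take C=(1.1382,7.2743) (cross=69.670)
ex = (C−B)/|BC| = (0.6575,0.7535); ey = (-0.7535,0.6575)
P = B + 2.13·ex + 2.89·ey = (-4.2412,5.5050)

-4.24 5.51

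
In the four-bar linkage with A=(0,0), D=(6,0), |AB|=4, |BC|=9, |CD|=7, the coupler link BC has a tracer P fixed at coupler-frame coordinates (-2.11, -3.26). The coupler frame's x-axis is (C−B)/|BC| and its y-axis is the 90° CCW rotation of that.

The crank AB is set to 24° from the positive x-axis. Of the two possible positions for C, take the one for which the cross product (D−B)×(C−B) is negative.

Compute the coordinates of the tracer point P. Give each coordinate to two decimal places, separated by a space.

-0.07 2.72

A=(0,0), D=(6.00,0)
B = A + 4.00·(cos24°, sin24°) = (3.6542, 1.6269)
|BD| = 2.8548
circle(B,9.00) ∩ circle(D,7.00): a=7.0320, h=5.6170
  candidates: C₊=(12.6336,2.2350) cross=16.035; C₋=(6.2313,-6.9962) cross=-16.035
  mode - wants cross < 0 → take C=(6.2313,-6.9962) (cross=-16.035)
ex = (C−B)/|BC| = (0.2864,-0.9581); ey = (0.9581,0.2864)
P = B + -2.11·ex + -3.26·ey = (-0.0735,2.7151)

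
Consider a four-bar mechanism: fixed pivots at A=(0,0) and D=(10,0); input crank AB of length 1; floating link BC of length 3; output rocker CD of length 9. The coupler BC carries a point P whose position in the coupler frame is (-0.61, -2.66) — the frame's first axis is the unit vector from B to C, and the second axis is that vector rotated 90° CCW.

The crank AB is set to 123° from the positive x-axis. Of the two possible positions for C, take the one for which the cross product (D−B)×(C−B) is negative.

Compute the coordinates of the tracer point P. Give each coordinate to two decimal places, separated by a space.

-3.08 -0.16

A=(0,0), D=(10.00,0)
B = A + 1.00·(cos123°, sin123°) = (-0.5446, 0.8387)
|BD| = 10.5779
circle(B,3.00) ∩ circle(D,9.00): a=1.8857, h=2.3333
  candidates: C₊=(1.5201,3.0151) cross=24.682; C₋=(1.1501,-1.6368) cross=-24.682
  mode - wants cross < 0 → take C=(1.1501,-1.6368) (cross=-24.682)
ex = (C−B)/|BC| = (0.5649,-0.8252); ey = (0.8252,0.5649)
P = B + -0.61·ex + -2.66·ey = (-3.0841,-0.1606)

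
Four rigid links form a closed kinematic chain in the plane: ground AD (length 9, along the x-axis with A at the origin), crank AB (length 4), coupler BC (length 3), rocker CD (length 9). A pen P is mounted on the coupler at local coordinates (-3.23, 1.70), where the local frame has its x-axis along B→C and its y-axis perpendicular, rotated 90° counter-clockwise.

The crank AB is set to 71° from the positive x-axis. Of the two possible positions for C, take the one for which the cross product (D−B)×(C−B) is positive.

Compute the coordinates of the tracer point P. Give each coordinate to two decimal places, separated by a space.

A=(0,0), D=(9.00,0)
B = A + 4.00·(cos71°, sin71°) = (1.3023, 3.7821)
|BD| = 8.5767
circle(B,3.00) ∩ circle(D,9.00): a=0.0909, h=2.9986
  candidates: C₊=(2.7062,6.4333) cross=25.718; C₋=(0.0615,1.0507) cross=-25.718
  mode + wants cross > 0 → take C=(2.7062,6.4333) (cross=25.718)
ex = (C−B)/|BC| = (0.4680,0.8837); ey = (-0.8837,0.4680)
P = B + -3.23·ex + 1.70·ey = (-1.7116,1.7231)

-1.71 1.72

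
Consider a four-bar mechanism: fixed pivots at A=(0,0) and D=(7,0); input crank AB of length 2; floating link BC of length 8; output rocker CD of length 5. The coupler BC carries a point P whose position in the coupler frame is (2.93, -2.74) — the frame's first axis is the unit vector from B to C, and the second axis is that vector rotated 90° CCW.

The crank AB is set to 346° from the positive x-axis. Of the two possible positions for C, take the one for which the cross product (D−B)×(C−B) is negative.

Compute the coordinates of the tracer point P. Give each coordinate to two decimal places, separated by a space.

A=(0,0), D=(7.00,0)
B = A + 2.00·(cos346°, sin346°) = (1.9406, -0.4838)
|BD| = 5.0825
circle(B,8.00) ∩ circle(D,5.00): a=6.3779, h=4.8293
  candidates: C₊=(7.8298,4.9307) cross=24.545; C₋=(8.7493,-4.6840) cross=-24.545
  mode - wants cross < 0 → take C=(8.7493,-4.6840) (cross=-24.545)
ex = (C−B)/|BC| = (0.8511,-0.5250); ey = (0.5250,0.8511)
P = B + 2.93·ex + -2.74·ey = (2.9957,-4.3541)

3.00 -4.35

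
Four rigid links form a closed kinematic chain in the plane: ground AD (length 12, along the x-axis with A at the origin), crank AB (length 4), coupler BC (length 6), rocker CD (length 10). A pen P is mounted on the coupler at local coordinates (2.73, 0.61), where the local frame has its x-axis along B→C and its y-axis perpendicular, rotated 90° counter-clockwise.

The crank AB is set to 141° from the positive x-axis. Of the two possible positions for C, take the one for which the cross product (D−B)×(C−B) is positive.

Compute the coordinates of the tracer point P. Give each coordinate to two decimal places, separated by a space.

A=(0,0), D=(12.00,0)
B = A + 4.00·(cos141°, sin141°) = (-3.1086, 2.5173)
|BD| = 15.3169
circle(B,6.00) ∩ circle(D,10.00): a=5.5692, h=2.2324
  candidates: C₊=(2.7518,3.8041) cross=34.194; C₋=(2.0180,-0.6001) cross=-34.194
  mode + wants cross > 0 → take C=(2.7518,3.8041) (cross=34.194)
ex = (C−B)/|BC| = (0.9767,0.2145); ey = (-0.2145,0.9767)
P = B + 2.73·ex + 0.61·ey = (-0.5729,3.6986)

-0.57 3.70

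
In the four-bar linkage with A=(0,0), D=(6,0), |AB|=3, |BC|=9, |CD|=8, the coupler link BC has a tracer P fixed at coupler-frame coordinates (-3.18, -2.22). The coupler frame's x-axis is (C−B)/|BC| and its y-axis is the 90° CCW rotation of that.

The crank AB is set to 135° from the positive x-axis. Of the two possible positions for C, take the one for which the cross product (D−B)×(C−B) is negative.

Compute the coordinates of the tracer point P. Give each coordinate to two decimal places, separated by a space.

-5.32 4.31

A=(0,0), D=(6.00,0)
B = A + 3.00·(cos135°, sin135°) = (-2.1213, 2.1213)
|BD| = 8.3938
circle(B,9.00) ∩ circle(D,8.00): a=5.2096, h=7.3390
  candidates: C₊=(4.7739,7.9055) cross=61.602; C₋=(1.0644,-6.2960) cross=-61.602
  mode - wants cross < 0 → take C=(1.0644,-6.2960) (cross=-61.602)
ex = (C−B)/|BC| = (0.3540,-0.9353); ey = (0.9353,0.3540)
P = B + -3.18·ex + -2.22·ey = (-5.3232,4.3096)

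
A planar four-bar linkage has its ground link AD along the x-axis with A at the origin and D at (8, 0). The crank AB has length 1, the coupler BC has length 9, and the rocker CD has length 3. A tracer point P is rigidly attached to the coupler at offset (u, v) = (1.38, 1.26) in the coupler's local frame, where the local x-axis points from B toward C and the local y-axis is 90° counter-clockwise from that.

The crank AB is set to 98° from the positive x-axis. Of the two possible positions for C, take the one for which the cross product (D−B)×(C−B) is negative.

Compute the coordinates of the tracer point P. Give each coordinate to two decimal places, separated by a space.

1.66 1.51

A=(0,0), D=(8.00,0)
B = A + 1.00·(cos98°, sin98°) = (-0.1392, 0.9903)
|BD| = 8.1992
circle(B,9.00) ∩ circle(D,3.00): a=8.4903, h=2.9858
  candidates: C₊=(8.6496,2.9288) cross=24.482; C₋=(7.9283,-2.9991) cross=-24.482
  mode - wants cross < 0 → take C=(7.9283,-2.9991) (cross=-24.482)
ex = (C−B)/|BC| = (0.8964,-0.4433); ey = (0.4433,0.8964)
P = B + 1.38·ex + 1.26·ey = (1.6564,1.5080)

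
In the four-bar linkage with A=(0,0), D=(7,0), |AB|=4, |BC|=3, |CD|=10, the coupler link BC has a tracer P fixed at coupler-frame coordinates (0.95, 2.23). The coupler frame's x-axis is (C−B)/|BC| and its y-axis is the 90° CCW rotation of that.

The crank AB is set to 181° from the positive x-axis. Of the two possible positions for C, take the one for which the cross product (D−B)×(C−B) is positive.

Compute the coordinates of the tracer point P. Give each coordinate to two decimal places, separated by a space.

A=(0,0), D=(7.00,0)
B = A + 4.00·(cos181°, sin181°) = (-3.9994, -0.0698)
|BD| = 10.9996
circle(B,3.00) ∩ circle(D,10.00): a=1.3633, h=2.6723
  candidates: C₊=(-2.6531,2.6111) cross=29.395; C₋=(-2.6192,-2.7334) cross=-29.395
  mode + wants cross > 0 → take C=(-2.6531,2.6111) (cross=29.395)
ex = (C−B)/|BC| = (0.4488,0.8936); ey = (-0.8936,0.4488)
P = B + 0.95·ex + 2.23·ey = (-5.5659,1.7799)

-5.57 1.78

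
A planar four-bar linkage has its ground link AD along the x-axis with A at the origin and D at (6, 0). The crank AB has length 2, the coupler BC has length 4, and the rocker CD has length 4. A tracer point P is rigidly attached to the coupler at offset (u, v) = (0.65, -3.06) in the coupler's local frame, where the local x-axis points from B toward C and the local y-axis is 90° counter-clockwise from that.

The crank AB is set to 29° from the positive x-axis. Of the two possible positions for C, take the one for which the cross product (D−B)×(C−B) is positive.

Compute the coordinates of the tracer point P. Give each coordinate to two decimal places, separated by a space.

A=(0,0), D=(6.00,0)
B = A + 2.00·(cos29°, sin29°) = (1.7492, 0.9696)
|BD| = 4.3599
circle(B,4.00) ∩ circle(D,4.00): a=2.1800, h=3.3538
  candidates: C₊=(4.6205,3.7546) cross=14.622; C₋=(3.1288,-2.7850) cross=-14.622
  mode + wants cross > 0 → take C=(4.6205,3.7546) (cross=14.622)
ex = (C−B)/|BC| = (0.7178,0.6962); ey = (-0.6962,0.7178)
P = B + 0.65·ex + -3.06·ey = (4.3463,-0.7743)

4.35 -0.77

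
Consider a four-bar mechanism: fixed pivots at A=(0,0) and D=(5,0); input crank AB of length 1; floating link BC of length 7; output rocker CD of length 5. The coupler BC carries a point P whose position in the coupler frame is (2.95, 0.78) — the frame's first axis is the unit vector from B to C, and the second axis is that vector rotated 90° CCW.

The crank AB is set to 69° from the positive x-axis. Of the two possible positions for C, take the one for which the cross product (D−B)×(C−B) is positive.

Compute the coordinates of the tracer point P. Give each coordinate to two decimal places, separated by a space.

A=(0,0), D=(5.00,0)
B = A + 1.00·(cos69°, sin69°) = (0.3584, 0.9336)
|BD| = 4.7346
circle(B,7.00) ∩ circle(D,5.00): a=4.9018, h=4.9972
  candidates: C₊=(6.1493,4.8661) cross=23.660; C₋=(4.1786,-4.9321) cross=-23.660
  mode + wants cross > 0 → take C=(6.1493,4.8661) (cross=23.660)
ex = (C−B)/|BC| = (0.8273,0.5618); ey = (-0.5618,0.8273)
P = B + 2.95·ex + 0.78·ey = (2.3606,3.2361)

2.36 3.24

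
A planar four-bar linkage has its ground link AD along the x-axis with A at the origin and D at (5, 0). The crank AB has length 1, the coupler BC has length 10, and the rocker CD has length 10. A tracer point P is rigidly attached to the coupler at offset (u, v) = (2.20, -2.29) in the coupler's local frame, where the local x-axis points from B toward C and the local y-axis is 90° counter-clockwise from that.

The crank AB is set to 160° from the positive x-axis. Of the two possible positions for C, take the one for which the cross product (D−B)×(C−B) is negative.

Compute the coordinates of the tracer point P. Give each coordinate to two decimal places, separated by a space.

A=(0,0), D=(5.00,0)
B = A + 1.00·(cos160°, sin160°) = (-0.9397, 0.3420)
|BD| = 5.9495
circle(B,10.00) ∩ circle(D,10.00): a=2.9748, h=9.5473
  candidates: C₊=(2.5790,9.7025) cross=56.802; C₋=(1.4813,-9.3605) cross=-56.802
  mode - wants cross < 0 → take C=(1.4813,-9.3605) (cross=-56.802)
ex = (C−B)/|BC| = (0.2421,-0.9703); ey = (0.9703,0.2421)
P = B + 2.20·ex + -2.29·ey = (-2.6289,-2.3469)

-2.63 -2.35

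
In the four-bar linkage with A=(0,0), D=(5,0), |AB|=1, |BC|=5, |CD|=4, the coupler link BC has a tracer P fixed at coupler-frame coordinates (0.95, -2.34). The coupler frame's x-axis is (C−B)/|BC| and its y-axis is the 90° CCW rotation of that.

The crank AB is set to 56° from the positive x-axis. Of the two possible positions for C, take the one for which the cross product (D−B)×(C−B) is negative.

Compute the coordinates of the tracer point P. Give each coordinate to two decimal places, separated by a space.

-0.99 -1.16

A=(0,0), D=(5.00,0)
B = A + 1.00·(cos56°, sin56°) = (0.5592, 0.8290)
|BD| = 4.5175
circle(B,5.00) ∩ circle(D,4.00): a=3.2549, h=3.7955
  candidates: C₊=(4.4553,3.9627) cross=17.146; C₋=(3.0623,-3.4993) cross=-17.146
  mode - wants cross < 0 → take C=(3.0623,-3.4993) (cross=-17.146)
ex = (C−B)/|BC| = (0.5006,-0.8657); ey = (0.8657,0.5006)
P = B + 0.95·ex + -2.34·ey = (-0.9909,-1.1648)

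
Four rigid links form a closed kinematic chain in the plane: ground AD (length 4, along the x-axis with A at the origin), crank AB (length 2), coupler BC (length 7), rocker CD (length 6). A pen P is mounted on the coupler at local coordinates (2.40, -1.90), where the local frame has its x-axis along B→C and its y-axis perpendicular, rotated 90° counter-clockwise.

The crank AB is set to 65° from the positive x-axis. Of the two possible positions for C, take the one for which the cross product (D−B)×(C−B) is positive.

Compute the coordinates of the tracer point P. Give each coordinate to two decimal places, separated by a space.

3.87 1.32

A=(0,0), D=(4.00,0)
B = A + 2.00·(cos65°, sin65°) = (0.8452, 1.8126)
|BD| = 3.6384
circle(B,7.00) ∩ circle(D,6.00): a=3.6057, h=5.9999
  candidates: C₊=(6.9607,5.2186) cross=21.830; C₋=(0.9825,-5.1860) cross=-21.830
  mode + wants cross > 0 → take C=(6.9607,5.2186) (cross=21.830)
ex = (C−B)/|BC| = (0.8736,0.4866); ey = (-0.4866,0.8736)
P = B + 2.40·ex + -1.90·ey = (3.8665,1.3205)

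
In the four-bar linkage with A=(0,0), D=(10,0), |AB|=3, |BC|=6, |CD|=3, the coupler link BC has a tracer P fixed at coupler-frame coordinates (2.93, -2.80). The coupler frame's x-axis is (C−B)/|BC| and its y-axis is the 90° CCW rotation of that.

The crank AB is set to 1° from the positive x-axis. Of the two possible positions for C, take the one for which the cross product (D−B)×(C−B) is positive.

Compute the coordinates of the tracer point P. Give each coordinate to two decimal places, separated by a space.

A=(0,0), D=(10.00,0)
B = A + 3.00·(cos1°, sin1°) = (2.9995, 0.0524)
|BD| = 7.0007
circle(B,6.00) ∩ circle(D,3.00): a=5.4287, h=2.5552
  candidates: C₊=(8.4472,2.5669) cross=17.888; C₋=(8.4090,-2.5434) cross=-17.888
  mode + wants cross > 0 → take C=(8.4472,2.5669) (cross=17.888)
ex = (C−B)/|BC| = (0.9079,0.4191); ey = (-0.4191,0.9079)
P = B + 2.93·ex + -2.80·ey = (6.8333,-1.2620)

6.83 -1.26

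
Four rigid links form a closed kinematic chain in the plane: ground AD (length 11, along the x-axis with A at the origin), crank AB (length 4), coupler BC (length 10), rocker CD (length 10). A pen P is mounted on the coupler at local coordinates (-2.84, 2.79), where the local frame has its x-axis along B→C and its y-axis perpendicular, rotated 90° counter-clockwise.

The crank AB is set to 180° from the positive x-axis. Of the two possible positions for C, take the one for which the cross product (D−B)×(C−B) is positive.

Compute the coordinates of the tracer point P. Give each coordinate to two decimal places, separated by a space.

A=(0,0), D=(11.00,0)
B = A + 4.00·(cos180°, sin180°) = (-4.0000, 0.0000)
|BD| = 15.0000
circle(B,10.00) ∩ circle(D,10.00): a=7.5000, h=6.6144
  candidates: C₊=(3.5000,6.6144) cross=99.216; C₋=(3.5000,-6.6144) cross=-99.216
  mode + wants cross > 0 → take C=(3.5000,6.6144) (cross=99.216)
ex = (C−B)/|BC| = (0.7500,0.6614); ey = (-0.6614,0.7500)
P = B + -2.84·ex + 2.79·ey = (-7.9754,0.2140)

-7.98 0.21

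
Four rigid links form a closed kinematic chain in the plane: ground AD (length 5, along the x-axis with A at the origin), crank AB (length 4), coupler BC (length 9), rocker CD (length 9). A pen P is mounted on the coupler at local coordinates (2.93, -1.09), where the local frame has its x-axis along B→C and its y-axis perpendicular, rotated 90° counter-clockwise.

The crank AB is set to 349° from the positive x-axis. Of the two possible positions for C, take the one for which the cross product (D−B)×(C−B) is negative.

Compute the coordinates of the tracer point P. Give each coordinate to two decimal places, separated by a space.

4.95 -3.72

A=(0,0), D=(5.00,0)
B = A + 4.00·(cos349°, sin349°) = (3.9265, -0.7632)
|BD| = 1.3172
circle(B,9.00) ∩ circle(D,9.00): a=0.6586, h=8.9759
  candidates: C₊=(-0.7379,6.9338) cross=11.823; C₋=(9.6644,-7.6970) cross=-11.823
  mode - wants cross < 0 → take C=(9.6644,-7.6970) (cross=-11.823)
ex = (C−B)/|BC| = (0.6375,-0.7704); ey = (0.7704,0.6375)
P = B + 2.93·ex + -1.09·ey = (4.9547,-3.7155)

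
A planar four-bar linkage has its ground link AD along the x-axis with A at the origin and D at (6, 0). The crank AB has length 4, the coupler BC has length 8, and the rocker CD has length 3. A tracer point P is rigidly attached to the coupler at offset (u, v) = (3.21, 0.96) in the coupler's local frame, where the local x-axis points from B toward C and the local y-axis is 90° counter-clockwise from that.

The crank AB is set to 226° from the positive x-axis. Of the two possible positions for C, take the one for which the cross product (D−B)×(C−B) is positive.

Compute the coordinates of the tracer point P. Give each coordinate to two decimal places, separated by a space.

-0.77 -0.20

A=(0,0), D=(6.00,0)
B = A + 4.00·(cos226°, sin226°) = (-2.7786, -2.8774)
|BD| = 9.2382
circle(B,8.00) ∩ circle(D,3.00): a=7.5959, h=2.5105
  candidates: C₊=(3.6574,1.8742) cross=23.193; C₋=(5.2213,-2.8972) cross=-23.193
  mode + wants cross > 0 → take C=(3.6574,1.8742) (cross=23.193)
ex = (C−B)/|BC| = (0.8045,0.5939); ey = (-0.5939,0.8045)
P = B + 3.21·ex + 0.96·ey = (-0.7663,-0.1985)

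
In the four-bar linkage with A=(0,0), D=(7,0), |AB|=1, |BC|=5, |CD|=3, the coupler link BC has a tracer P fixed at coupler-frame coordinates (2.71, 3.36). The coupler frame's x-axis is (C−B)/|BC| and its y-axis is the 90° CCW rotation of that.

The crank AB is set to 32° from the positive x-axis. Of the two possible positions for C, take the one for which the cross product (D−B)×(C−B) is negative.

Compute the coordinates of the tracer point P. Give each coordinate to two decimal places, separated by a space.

4.97 1.82

A=(0,0), D=(7.00,0)
B = A + 1.00·(cos32°, sin32°) = (0.8480, 0.5299)
|BD| = 6.1747
circle(B,5.00) ∩ circle(D,3.00): a=4.3830, h=2.4062
  candidates: C₊=(5.4213,2.5510) cross=14.857; C₋=(5.0083,-2.2435) cross=-14.857
  mode - wants cross < 0 → take C=(5.0083,-2.2435) (cross=-14.857)
ex = (C−B)/|BC| = (0.8321,-0.5547); ey = (0.5547,0.8321)
P = B + 2.71·ex + 3.36·ey = (4.9667,1.8224)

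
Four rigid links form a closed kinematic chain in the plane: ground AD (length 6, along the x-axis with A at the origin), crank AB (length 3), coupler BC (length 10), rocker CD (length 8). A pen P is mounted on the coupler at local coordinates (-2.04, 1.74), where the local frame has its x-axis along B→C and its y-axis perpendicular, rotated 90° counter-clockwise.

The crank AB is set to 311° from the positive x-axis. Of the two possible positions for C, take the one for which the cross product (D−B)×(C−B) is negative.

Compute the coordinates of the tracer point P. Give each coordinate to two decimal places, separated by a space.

0.74 0.12

A=(0,0), D=(6.00,0)
B = A + 3.00·(cos311°, sin311°) = (1.9682, -2.2641)
|BD| = 4.6241
circle(B,10.00) ∩ circle(D,8.00): a=6.2047, h=7.8423
  candidates: C₊=(3.5383,7.6118) cross=36.263; C₋=(11.2181,-6.0639) cross=-36.263
  mode - wants cross < 0 → take C=(11.2181,-6.0639) (cross=-36.263)
ex = (C−B)/|BC| = (0.9250,-0.3800); ey = (0.3800,0.9250)
P = B + -2.04·ex + 1.74·ey = (0.7424,0.1205)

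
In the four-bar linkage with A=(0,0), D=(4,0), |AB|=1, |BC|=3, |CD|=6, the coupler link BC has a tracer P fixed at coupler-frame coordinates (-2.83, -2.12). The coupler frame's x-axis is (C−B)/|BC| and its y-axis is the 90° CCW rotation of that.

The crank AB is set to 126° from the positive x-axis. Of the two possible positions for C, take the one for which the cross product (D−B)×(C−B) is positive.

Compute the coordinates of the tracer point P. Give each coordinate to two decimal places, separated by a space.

A=(0,0), D=(4.00,0)
B = A + 1.00·(cos126°, sin126°) = (-0.5878, 0.8090)
|BD| = 4.6586
circle(B,3.00) ∩ circle(D,6.00): a=-0.5686, h=2.9456
  candidates: C₊=(-0.6362,3.8086) cross=13.722; C₋=(-1.6593,-1.9931) cross=-13.722
  mode + wants cross > 0 → take C=(-0.6362,3.8086) (cross=13.722)
ex = (C−B)/|BC| = (-0.0161,0.9999); ey = (-0.9999,-0.0161)
P = B + -2.83·ex + -2.12·ey = (1.5776,-1.9864)

1.58 -1.99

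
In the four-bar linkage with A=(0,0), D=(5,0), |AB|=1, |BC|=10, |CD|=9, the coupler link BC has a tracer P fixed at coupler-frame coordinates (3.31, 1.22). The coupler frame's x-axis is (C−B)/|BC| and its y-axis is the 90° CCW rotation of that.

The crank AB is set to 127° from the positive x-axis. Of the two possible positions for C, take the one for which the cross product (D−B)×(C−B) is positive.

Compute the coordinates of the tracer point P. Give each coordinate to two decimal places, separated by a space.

0.29 4.21

A=(0,0), D=(5.00,0)
B = A + 1.00·(cos127°, sin127°) = (-0.6018, 0.7986)
|BD| = 5.6585
circle(B,10.00) ∩ circle(D,9.00): a=4.5081, h=8.9262
  candidates: C₊=(5.1210,8.9992) cross=50.508; C₋=(2.6013,-8.6745) cross=-50.508
  mode + wants cross > 0 → take C=(5.1210,8.9992) (cross=50.508)
ex = (C−B)/|BC| = (0.5723,0.8201); ey = (-0.8201,0.5723)
P = B + 3.31·ex + 1.22·ey = (0.2920,4.2112)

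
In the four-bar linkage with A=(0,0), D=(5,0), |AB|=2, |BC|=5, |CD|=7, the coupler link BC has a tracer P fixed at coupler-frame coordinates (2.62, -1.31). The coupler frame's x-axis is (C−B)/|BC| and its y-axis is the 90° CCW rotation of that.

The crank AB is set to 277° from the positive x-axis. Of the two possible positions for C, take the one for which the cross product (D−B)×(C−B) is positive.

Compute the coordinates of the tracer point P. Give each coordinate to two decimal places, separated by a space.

0.59 0.92

A=(0,0), D=(5.00,0)
B = A + 2.00·(cos277°, sin277°) = (0.2437, -1.9851)
|BD| = 5.1539
circle(B,5.00) ∩ circle(D,7.00): a=0.2486, h=4.9938
  candidates: C₊=(-1.4503,2.7192) cross=25.738; C₋=(2.3966,-6.4979) cross=-25.738
  mode + wants cross > 0 → take C=(-1.4503,2.7192) (cross=25.738)
ex = (C−B)/|BC| = (-0.3388,0.9409); ey = (-0.9409,-0.3388)
P = B + 2.62·ex + -1.31·ey = (0.5886,0.9238)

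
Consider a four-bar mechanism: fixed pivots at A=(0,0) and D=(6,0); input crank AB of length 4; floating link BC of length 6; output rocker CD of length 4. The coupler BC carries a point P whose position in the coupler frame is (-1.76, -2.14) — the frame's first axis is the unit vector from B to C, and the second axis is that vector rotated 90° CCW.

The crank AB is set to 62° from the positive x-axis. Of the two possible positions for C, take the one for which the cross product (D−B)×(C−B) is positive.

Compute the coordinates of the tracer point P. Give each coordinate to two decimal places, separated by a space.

0.12 1.39

A=(0,0), D=(6.00,0)
B = A + 4.00·(cos62°, sin62°) = (1.8779, 3.5318)
|BD| = 5.4282
circle(B,6.00) ∩ circle(D,4.00): a=4.5563, h=3.9038
  candidates: C₊=(7.8779,3.5318) cross=21.191; C₋=(2.7979,-2.3972) cross=-21.191
  mode + wants cross > 0 → take C=(7.8779,3.5318) (cross=21.191)
ex = (C−B)/|BC| = (1.0000,0.0000); ey = (-0.0000,1.0000)
P = B + -1.76·ex + -2.14·ey = (0.1179,1.3918)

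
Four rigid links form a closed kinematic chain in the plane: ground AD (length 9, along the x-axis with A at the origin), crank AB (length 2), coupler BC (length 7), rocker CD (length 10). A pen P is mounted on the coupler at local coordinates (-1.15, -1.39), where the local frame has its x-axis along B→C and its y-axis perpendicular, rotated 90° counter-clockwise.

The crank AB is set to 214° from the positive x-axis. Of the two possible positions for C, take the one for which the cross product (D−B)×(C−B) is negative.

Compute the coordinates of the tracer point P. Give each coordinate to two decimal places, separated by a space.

A=(0,0), D=(9.00,0)
B = A + 2.00·(cos214°, sin214°) = (-1.6581, -1.1184)
|BD| = 10.7166
circle(B,7.00) ∩ circle(D,10.00): a=2.9788, h=6.3346
  candidates: C₊=(0.6434,5.4925) cross=67.885; C₋=(1.9655,-7.1075) cross=-67.885
  mode - wants cross < 0 → take C=(1.9655,-7.1075) (cross=-67.885)
ex = (C−B)/|BC| = (0.5177,-0.8556); ey = (0.8556,0.5177)
P = B + -1.15·ex + -1.39·ey = (-3.4426,-0.8540)

-3.44 -0.85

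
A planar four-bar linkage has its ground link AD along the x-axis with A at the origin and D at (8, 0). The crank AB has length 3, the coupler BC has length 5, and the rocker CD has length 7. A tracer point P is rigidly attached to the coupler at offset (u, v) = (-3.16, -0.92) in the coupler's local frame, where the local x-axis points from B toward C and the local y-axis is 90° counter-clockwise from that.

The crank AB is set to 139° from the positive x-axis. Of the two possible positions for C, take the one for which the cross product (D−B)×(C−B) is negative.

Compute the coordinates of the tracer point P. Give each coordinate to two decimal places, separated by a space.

-5.11 3.61

A=(0,0), D=(8.00,0)
B = A + 3.00·(cos139°, sin139°) = (-2.2641, 1.9682)
|BD| = 10.4511
circle(B,5.00) ∩ circle(D,7.00): a=4.0774, h=2.8940
  candidates: C₊=(2.2853,4.0425) cross=30.245; C₋=(1.1953,-1.6419) cross=-30.245
  mode - wants cross < 0 → take C=(1.1953,-1.6419) (cross=-30.245)
ex = (C−B)/|BC| = (0.6919,-0.7220); ey = (0.7220,0.6919)
P = B + -3.16·ex + -0.92·ey = (-5.1147,3.6132)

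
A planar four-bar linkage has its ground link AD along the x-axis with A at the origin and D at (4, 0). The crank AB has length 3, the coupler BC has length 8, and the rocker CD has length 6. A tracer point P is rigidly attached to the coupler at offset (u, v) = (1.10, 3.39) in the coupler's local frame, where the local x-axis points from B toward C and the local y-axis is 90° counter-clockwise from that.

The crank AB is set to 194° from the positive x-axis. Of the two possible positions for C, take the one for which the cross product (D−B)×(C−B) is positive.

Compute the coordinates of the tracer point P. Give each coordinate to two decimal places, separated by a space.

A=(0,0), D=(4.00,0)
B = A + 3.00·(cos194°, sin194°) = (-2.9109, -0.7258)
|BD| = 6.9489
circle(B,8.00) ∩ circle(D,6.00): a=5.4892, h=5.8197
  candidates: C₊=(1.9404,5.6354) cross=40.441; C₋=(3.1561,-5.9404) cross=-40.441
  mode + wants cross > 0 → take C=(1.9404,5.6354) (cross=40.441)
ex = (C−B)/|BC| = (0.6064,0.7951); ey = (-0.7951,0.6064)
P = B + 1.10·ex + 3.39·ey = (-4.9394,2.2046)

-4.94 2.20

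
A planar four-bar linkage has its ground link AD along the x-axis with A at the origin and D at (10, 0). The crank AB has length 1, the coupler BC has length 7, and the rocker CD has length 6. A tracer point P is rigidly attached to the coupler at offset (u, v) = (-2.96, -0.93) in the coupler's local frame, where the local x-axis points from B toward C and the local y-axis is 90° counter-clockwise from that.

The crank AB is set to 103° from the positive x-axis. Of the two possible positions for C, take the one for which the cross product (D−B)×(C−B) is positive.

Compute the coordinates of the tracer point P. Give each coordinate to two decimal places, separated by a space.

-2.36 -1.28

A=(0,0), D=(10.00,0)
B = A + 1.00·(cos103°, sin103°) = (-0.2250, 0.9744)
|BD| = 10.2713
circle(B,7.00) ∩ circle(D,6.00): a=5.7685, h=3.9654
  candidates: C₊=(5.8937,4.3747) cross=40.730; C₋=(5.1413,-3.5204) cross=-40.730
  mode + wants cross > 0 → take C=(5.8937,4.3747) (cross=40.730)
ex = (C−B)/|BC| = (0.8741,0.4858); ey = (-0.4858,0.8741)
P = B + -2.96·ex + -0.93·ey = (-2.3605,-1.2764)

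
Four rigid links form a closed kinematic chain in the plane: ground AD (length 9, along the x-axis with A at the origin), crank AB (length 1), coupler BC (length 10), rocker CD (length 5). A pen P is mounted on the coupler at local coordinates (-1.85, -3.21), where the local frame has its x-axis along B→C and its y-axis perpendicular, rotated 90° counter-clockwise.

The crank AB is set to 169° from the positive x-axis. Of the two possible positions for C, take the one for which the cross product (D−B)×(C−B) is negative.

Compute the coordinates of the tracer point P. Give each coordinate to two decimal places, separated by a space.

A=(0,0), D=(9.00,0)
B = A + 1.00·(cos169°, sin169°) = (-0.9816, 0.1908)
|BD| = 9.9835
circle(B,10.00) ∩ circle(D,5.00): a=8.7479, h=4.8449
  candidates: C₊=(7.8573,4.8677) cross=48.369; C₋=(7.6721,-4.8204) cross=-48.369
  mode - wants cross < 0 → take C=(7.6721,-4.8204) (cross=-48.369)
ex = (C−B)/|BC| = (0.8654,-0.5011); ey = (0.5011,0.8654)
P = B + -1.85·ex + -3.21·ey = (-4.1912,-1.6600)

-4.19 -1.66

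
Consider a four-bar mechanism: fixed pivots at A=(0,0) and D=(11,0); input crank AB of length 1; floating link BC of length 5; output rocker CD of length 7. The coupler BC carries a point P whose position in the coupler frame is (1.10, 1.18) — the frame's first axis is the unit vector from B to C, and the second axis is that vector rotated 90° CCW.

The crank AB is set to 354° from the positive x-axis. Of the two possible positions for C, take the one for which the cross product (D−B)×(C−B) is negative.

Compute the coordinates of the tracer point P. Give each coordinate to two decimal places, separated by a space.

2.60 0.10

A=(0,0), D=(11.00,0)
B = A + 1.00·(cos354°, sin354°) = (0.9945, -0.1045)
|BD| = 10.0060
circle(B,5.00) ∩ circle(D,7.00): a=3.8037, h=3.2452
  candidates: C₊=(4.7641,3.1803) cross=32.472; C₋=(4.8320,-3.3099) cross=-32.472
  mode - wants cross < 0 → take C=(4.8320,-3.3099) (cross=-32.472)
ex = (C−B)/|BC| = (0.7675,-0.6411); ey = (0.6411,0.7675)
P = B + 1.10·ex + 1.18·ey = (2.5952,0.0959)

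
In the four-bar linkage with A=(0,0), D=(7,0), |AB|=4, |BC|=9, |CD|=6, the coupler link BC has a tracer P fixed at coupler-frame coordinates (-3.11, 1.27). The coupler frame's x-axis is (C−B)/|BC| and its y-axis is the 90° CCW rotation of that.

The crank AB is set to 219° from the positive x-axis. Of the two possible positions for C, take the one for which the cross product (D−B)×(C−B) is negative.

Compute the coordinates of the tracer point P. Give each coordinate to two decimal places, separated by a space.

A=(0,0), D=(7.00,0)
B = A + 4.00·(cos219°, sin219°) = (-3.1086, -2.5173)
|BD| = 10.4173
circle(B,9.00) ∩ circle(D,6.00): a=7.3685, h=5.1677
  candidates: C₊=(2.7928,4.2778) cross=53.833; C₋=(5.2903,-5.7513) cross=-53.833
  mode - wants cross < 0 → take C=(5.2903,-5.7513) (cross=-53.833)
ex = (C−B)/|BC| = (0.9332,-0.3593); ey = (0.3593,0.9332)
P = B + -3.11·ex + 1.27·ey = (-5.5545,-0.2146)

-5.55 -0.21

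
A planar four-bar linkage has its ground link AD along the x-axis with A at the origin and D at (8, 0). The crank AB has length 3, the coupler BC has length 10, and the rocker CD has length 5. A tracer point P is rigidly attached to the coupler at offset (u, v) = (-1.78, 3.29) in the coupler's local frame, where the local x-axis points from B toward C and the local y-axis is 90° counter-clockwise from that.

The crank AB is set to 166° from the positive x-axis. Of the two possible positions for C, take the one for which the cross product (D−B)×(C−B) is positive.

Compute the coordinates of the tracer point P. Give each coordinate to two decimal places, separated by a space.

A=(0,0), D=(8.00,0)
B = A + 3.00·(cos166°, sin166°) = (-2.9109, 0.7258)
|BD| = 10.9350
circle(B,10.00) ∩ circle(D,5.00): a=8.8969, h=4.5657
  candidates: C₊=(6.2694,4.6909) cross=49.926; C₋=(5.6633,-4.4204) cross=-49.926
  mode + wants cross > 0 → take C=(6.2694,4.6909) (cross=49.926)
ex = (C−B)/|BC| = (0.9180,0.3965); ey = (-0.3965,0.9180)
P = B + -1.78·ex + 3.29·ey = (-5.8495,3.0403)

-5.85 3.04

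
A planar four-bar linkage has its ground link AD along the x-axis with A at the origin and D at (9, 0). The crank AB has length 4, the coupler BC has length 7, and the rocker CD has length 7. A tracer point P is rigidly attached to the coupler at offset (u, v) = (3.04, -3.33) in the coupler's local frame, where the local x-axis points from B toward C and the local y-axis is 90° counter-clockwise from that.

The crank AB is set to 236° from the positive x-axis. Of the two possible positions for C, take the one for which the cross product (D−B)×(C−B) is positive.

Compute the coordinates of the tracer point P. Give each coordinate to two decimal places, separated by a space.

2.27 -3.16

A=(0,0), D=(9.00,0)
B = A + 4.00·(cos236°, sin236°) = (-2.2368, -3.3162)
|BD| = 11.7159
circle(B,7.00) ∩ circle(D,7.00): a=5.8579, h=3.8320
  candidates: C₊=(2.2970,2.0173) cross=44.896; C₋=(4.4663,-5.3334) cross=-44.896
  mode + wants cross > 0 → take C=(2.2970,2.0173) (cross=44.896)
ex = (C−B)/|BC| = (0.6477,0.7619); ey = (-0.7619,0.6477)
P = B + 3.04·ex + -3.33·ey = (2.2693,-3.1567)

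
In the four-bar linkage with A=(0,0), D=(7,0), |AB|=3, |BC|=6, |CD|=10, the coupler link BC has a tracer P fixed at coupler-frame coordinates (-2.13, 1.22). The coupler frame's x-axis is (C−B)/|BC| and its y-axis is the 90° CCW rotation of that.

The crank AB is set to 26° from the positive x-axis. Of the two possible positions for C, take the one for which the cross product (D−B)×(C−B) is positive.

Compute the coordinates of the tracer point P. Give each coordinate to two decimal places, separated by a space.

A=(0,0), D=(7.00,0)
B = A + 3.00·(cos26°, sin26°) = (2.6964, 1.3151)
|BD| = 4.5001
circle(B,6.00) ∩ circle(D,10.00): a=-4.8610, h=3.5173
  candidates: C₊=(-0.9245,6.0994) cross=15.828; C₋=(-2.9803,-0.6280) cross=-15.828
  mode + wants cross > 0 → take C=(-0.9245,6.0994) (cross=15.828)
ex = (C−B)/|BC| = (-0.6035,0.7974); ey = (-0.7974,-0.6035)
P = B + -2.13·ex + 1.22·ey = (3.0090,-1.1195)

3.01 -1.12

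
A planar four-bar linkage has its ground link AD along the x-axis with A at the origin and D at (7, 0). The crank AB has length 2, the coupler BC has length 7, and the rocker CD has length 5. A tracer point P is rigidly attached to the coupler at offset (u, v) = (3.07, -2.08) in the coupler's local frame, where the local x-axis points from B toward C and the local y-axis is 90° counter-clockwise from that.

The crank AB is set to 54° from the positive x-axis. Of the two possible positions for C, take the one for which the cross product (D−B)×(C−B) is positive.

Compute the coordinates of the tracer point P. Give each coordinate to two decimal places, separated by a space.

A=(0,0), D=(7.00,0)
B = A + 2.00·(cos54°, sin54°) = (1.1756, 1.6180)
|BD| = 6.0450
circle(B,7.00) ∩ circle(D,5.00): a=5.0076, h=4.8912
  candidates: C₊=(7.3097,4.9904) cross=29.567; C₋=(4.6913,-4.4351) cross=-29.567
  mode + wants cross > 0 → take C=(7.3097,4.9904) (cross=29.567)
ex = (C−B)/|BC| = (0.8763,0.4818); ey = (-0.4818,0.8763)
P = B + 3.07·ex + -2.08·ey = (4.8679,1.2744)

4.87 1.27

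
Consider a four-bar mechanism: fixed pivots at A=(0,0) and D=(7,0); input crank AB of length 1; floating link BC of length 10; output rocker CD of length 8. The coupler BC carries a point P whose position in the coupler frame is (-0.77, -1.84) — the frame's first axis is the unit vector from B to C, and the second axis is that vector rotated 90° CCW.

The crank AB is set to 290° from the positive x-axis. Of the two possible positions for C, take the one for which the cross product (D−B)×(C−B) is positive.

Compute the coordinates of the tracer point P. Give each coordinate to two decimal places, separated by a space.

1.57 -2.51

A=(0,0), D=(7.00,0)
B = A + 1.00·(cos290°, sin290°) = (0.3420, -0.9397)
|BD| = 6.7240
circle(B,10.00) ∩ circle(D,8.00): a=6.0390, h=7.9706
  candidates: C₊=(5.2078,7.7967) cross=53.594; C₋=(7.4356,-7.9881) cross=-53.594
  mode + wants cross > 0 → take C=(5.2078,7.7967) (cross=53.594)
ex = (C−B)/|BC| = (0.4866,0.8736); ey = (-0.8736,0.4866)
P = B + -0.77·ex + -1.84·ey = (1.5748,-2.5077)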